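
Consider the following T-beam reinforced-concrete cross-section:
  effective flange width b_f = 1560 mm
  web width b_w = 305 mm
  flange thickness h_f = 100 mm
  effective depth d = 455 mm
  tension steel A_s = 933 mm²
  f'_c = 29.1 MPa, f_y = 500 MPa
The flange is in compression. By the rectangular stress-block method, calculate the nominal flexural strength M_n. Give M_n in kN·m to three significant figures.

M_n ≈ 209 kN·m

Tension: T = A_s f_y = 933 × 500 = 466500 N.
Try a within the flange: a = T/(0.85 f'_c b_f) = 466500/(0.85 × 29.1 × 1560) = 12.09 mm.
Since a = 12.09 ≤ h_f = 100 mm, the stress block lies entirely in the flange; analyse as a rectangular beam of width b_f.
M_n = T(d − a/2) = 466500 × (455 − 6.045) = 209.44 × 10⁶ N·mm.
M_n = 209.44 kN·m.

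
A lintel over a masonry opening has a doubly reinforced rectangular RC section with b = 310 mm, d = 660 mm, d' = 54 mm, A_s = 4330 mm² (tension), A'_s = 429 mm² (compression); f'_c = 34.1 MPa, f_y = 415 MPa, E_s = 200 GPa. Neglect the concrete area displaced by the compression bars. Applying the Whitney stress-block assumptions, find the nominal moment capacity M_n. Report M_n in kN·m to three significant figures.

M_n ≈ 1030 kN·m

Assume both tension and compression steel yield.
Net tension couple steel: A_s − A'_s = 3901 mm².
a = (A_s − A'_s) f_y / (0.85 f'_c b) = 1618915/(0.85 × 34.1 × 310) = 180.17 mm.
c = a/β₁ = 180.17/0.806 = 223.54 mm; ε'_s = 0.003(c − d')/c = 0.0023 ≥ f_y/E_s = 0.0021, so compression steel does yield.
M_n = (A_s − A'_s) f_y (d − a/2) + A'_s f_y (d − d') = [1618915 × (660 − 90.085) + 178035 × (660 − 54)] × 10⁻⁶ = 922.64 + 107.89 = 1030.53 kN·m.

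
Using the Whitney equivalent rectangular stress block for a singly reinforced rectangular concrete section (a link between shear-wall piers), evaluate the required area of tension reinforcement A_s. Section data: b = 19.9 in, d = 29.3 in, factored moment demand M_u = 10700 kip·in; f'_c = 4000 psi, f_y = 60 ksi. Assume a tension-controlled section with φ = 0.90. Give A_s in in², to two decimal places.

M_n = M_u/φ = 10700/0.90 = 11888.9 kip·in.
From M_n = 0.85 f'_c a b (d − a/2):
a = d − √(d² − 2M_n/(0.85 f'_c b)) = 29.3 − √(29.3² − 2 × 11888.9/(0.85 × 4 × 19.9)) = 6.782 in.
A_s = 0.85 f'_c a b / f_y = 0.85 × 4 × 6.782 × 19.9 / 60 = 7.648 in².

A_s ≈ 7.65 in²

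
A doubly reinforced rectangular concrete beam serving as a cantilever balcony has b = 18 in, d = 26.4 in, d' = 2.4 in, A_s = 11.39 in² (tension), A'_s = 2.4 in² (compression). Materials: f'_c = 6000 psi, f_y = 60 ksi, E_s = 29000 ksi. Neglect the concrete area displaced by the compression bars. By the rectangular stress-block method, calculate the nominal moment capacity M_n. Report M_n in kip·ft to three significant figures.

M_n ≈ 1340 kip·ft

Assume both steels yield.
a = (A_s − A'_s) f_y/(0.85 f'_c b) = (11.39 − 2.4) × 60/(0.85 × 6 × 18) = 5.876 in.
c = a/β₁ = 5.876/0.75 = 7.835 in; ε'_s = 0.003(c − d')/c = 0.0021 ≥ ε_y = 0.0021, so the compression steel yields.
M_n = (A_s − A'_s) f_y (d − a/2) + A'_s f_y (d − d') = 539.4 × (26.4 − 2.938) + 144 × (26.4 − 2.4) = 12655.4 + 3456.0 = 16111.4 kip·in = 16111.4/12 = 1342.62 kip·ft.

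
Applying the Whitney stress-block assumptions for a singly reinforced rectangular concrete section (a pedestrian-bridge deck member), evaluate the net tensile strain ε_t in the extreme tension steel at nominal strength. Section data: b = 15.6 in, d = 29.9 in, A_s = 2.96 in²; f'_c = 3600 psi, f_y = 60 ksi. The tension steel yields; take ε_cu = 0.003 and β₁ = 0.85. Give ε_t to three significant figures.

a = A_s f_y/(0.85 f'_c b) = 3.720 in.
β₁ = 0.85, so c = a/β₁ = 3.720/0.85 = 4.376 in.
From the linear strain diagram with ε_cu = 0.003: ε_t = 0.003 (d − c)/c = 0.003 × (29.9 − 4.376)/4.376 = 0.0175.
Since ε_t ≥ 0.005, the section is tension-controlled.

ε_t ≈ 0.0175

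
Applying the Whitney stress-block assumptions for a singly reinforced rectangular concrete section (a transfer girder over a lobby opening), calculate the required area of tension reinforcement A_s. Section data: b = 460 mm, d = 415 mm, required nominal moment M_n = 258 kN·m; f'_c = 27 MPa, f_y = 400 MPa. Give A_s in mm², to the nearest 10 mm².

With M_n = 0.85 f'_c a b (d − a/2), solve the quadratic for a:
a = d − √(d² − 2M_n/(0.85 f'_c b)) = 415 − √(415² − 2 × 258×10⁶/(0.85 × 27 × 460)) = 63.79 mm.
A_s = 0.85 f'_c a b / f_y = 0.85 × 27 × 63.79 × 460 / 400 = 1683.6 mm².

A_s ≈ 1680 mm²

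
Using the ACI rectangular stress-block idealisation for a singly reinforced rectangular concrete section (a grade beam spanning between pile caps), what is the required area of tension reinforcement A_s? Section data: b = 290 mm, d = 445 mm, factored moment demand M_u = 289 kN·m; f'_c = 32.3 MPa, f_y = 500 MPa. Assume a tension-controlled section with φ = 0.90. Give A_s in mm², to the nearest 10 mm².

M_n = M_u/φ = 289/0.90 = 321.111 kN·m.
With M_n = 0.85 f'_c a b (d − a/2), solve the quadratic for a:
a = d − √(d² − 2M_n/(0.85 f'_c b)) = 445 − √(445² − 2 × 321.111×10⁶/(0.85 × 32.3 × 290)) = 102.42 mm.
A_s = 0.85 f'_c a b / f_y = 0.85 × 32.3 × 102.42 × 290 / 500 = 1630.9 mm².

A_s ≈ 1630 mm²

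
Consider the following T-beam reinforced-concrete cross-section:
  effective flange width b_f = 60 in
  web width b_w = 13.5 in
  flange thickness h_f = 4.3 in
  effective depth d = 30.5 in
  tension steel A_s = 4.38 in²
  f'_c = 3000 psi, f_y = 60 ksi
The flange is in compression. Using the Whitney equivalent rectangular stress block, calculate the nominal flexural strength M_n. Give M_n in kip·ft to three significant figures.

Tension: T = A_s f_y = 4.38 × 60 = 262.8 kips.
Try a within the flange: a = T/(0.85 f'_c b_f) = 262.8/(0.85 × 3 × 60) = 1.718 in.
Since a = 1.718 ≤ h_f = 4.3 in, the stress block lies entirely in the flange; analyse as a rectangular beam of width b_f.
M_n = T(d − a/2) = 262.8 × (30.5 − 0.859) = 7789.7 kip·in.
M_n = 7789.7/12 = 649.14 kip·ft.

M_n ≈ 649 kip·ft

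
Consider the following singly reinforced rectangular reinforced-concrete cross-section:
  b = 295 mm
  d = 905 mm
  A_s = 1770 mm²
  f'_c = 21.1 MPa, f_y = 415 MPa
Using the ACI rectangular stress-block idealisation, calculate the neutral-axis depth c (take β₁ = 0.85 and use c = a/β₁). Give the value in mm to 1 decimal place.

T = A_s f_y = 1770 × 415 = 734550 N = 734.55 kN.
Setting C = 0.85 f'_c a b equal to T: a = 734550/(0.85 × 21.1 × 295) = 138.835 mm.
With β₁ = 0.85, c = a/β₁ = 138.835/0.85 = 163.3 mm.

c ≈ 163.3 mm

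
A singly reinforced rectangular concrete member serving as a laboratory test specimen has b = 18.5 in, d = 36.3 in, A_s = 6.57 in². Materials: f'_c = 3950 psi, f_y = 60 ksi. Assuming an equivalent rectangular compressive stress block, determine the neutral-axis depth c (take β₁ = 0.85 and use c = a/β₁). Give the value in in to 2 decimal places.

T = A_s f_y = 6.57 × 60 = 394.2 kips.
a = T/(0.85 f'_c b) = 394.2/(0.85 × 3.95 × 18.5) = 6.3464 in.
With β₁ = 0.85, c = a/β₁ = 6.3464/0.85 = 7.47 in.

c ≈ 7.47 in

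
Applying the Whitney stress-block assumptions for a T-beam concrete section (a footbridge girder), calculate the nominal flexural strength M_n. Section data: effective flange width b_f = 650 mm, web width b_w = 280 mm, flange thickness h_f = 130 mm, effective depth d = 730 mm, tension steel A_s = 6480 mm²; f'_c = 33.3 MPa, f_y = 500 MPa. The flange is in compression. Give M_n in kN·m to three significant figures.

M_n ≈ 2050 kN·m

Tension: T = A_s f_y = 6480 × 500 = 3240000 N.
Try a within the flange: a = T/(0.85 f'_c b_f) = 3240000/(0.85 × 33.3 × 650) = 176.10 mm.
a = 176.10 > h_f = 130 mm: the block extends into the web. Split into flange-overhang and web parts.
C_f = 0.85 f'_c (b_f − b_w) h_f = 0.85 × 33.3 × (650 − 280) × 130 = 1361471 N.
Remaining web compression depth: a_w = (T − C_f)/(0.85 f'_c b_w) = (3240000 − 1361471)/(0.85 × 33.3 × 280) = 237.03 mm.
M_n = C_f(d − h_f/2) + (T − C_f)(d − a_w/2) = 1361471 × (730 − 65) + 1878529 × (730 − 118.515) = 905.38 + 1148.69 = 2054.07 × 10⁶ N·mm.
M_n = 2054.07 kN·m.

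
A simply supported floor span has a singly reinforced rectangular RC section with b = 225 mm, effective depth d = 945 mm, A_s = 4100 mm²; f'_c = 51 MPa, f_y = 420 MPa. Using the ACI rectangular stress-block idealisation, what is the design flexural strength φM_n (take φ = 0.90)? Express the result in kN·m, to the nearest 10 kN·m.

φM_n ≈ 1330 kN·m

T = A_s f_y = 4100 × 420 = 1722000 N = 1722 kN.
From C = T: a = T/(0.85 f'_c b) = 1722000/(0.85 × 51 × 225) = 176.55 mm.
M_n = T(d − a/2) = 1722 kN × (945 − 88.275) mm = 1475.28 kN·m.
φM_n = 0.90 × 1475.28 = 1327.75 kN·m.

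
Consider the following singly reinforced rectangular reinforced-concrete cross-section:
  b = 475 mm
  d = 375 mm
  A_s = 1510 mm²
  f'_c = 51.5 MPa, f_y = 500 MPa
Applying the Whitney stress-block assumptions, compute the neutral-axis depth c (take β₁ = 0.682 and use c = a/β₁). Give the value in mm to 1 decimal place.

T = A_s f_y = 1510 × 500 = 755000 N = 755 kN.
Setting C = 0.85 f'_c a b equal to T: a = 755000/(0.85 × 51.5 × 475) = 36.310 mm.
With β₁ = 0.682, c = a/β₁ = 36.310/0.682 = 53.2 mm.

c ≈ 53.2 mm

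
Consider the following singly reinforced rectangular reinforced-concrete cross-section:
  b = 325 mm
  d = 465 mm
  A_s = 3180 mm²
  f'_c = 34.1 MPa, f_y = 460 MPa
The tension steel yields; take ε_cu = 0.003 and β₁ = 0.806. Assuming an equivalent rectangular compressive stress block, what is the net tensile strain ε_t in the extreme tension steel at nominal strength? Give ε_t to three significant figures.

a = A_s f_y/(0.85 f'_c b) = 155.28 mm.
β₁ = 0.806, so c = a/β₁ = 155.28/0.806 = 192.66 mm.
From the linear strain diagram with ε_cu = 0.003: ε_t = 0.003 (d − c)/c = 0.003 × (465 − 192.66)/192.66 = 0.00424.
ε_t is between 0.004 and 0.005 — transition zone.

ε_t ≈ 0.00424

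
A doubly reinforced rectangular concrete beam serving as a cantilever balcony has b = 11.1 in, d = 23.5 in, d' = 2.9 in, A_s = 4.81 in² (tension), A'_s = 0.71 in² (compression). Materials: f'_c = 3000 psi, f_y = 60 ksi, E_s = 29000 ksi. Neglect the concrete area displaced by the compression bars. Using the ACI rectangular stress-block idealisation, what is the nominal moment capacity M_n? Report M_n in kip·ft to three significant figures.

M_n ≈ 466 kip·ft

Assume both steels yield.
a = (A_s − A'_s) f_y/(0.85 f'_c b) = (4.81 − 0.71) × 60/(0.85 × 3 × 11.1) = 8.691 in.
c = a/β₁ = 8.691/0.85 = 10.225 in; ε'_s = 0.003(c − d')/c = 0.0021 ≥ ε_y = 0.0021, so the compression steel yields.
M_n = (A_s − A'_s) f_y (d − a/2) + A'_s f_y (d − d') = 246 × (23.5 − 4.3455) + 42.6 × (23.5 − 2.9) = 4712.0 + 877.6 = 5589.6 kip·in = 5589.6/12 = 465.80 kip·ft.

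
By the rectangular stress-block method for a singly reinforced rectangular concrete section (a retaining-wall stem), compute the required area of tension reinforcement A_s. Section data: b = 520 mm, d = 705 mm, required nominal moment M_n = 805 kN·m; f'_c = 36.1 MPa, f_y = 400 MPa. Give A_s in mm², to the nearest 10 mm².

A_s ≈ 3020 mm²

With M_n = 0.85 f'_c a b (d − a/2), solve the quadratic for a:
a = d − √(d² − 2M_n/(0.85 f'_c b)) = 705 − √(705² − 2 × 805×10⁶/(0.85 × 36.1 × 520)) = 75.62 mm.
A_s = 0.85 f'_c a b / f_y = 0.85 × 36.1 × 75.62 × 520 / 400 = 3016.5 mm².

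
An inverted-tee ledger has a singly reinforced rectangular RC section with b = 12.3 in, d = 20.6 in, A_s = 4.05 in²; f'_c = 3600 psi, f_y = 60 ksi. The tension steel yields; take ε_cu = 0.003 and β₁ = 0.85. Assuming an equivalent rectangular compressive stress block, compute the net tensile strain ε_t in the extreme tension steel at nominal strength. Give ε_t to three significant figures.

ε_t ≈ 0.00514

a = A_s f_y/(0.85 f'_c b) = 6.456 in.
β₁ = 0.85, so c = a/β₁ = 6.456/0.85 = 7.595 in.
From the linear strain diagram with ε_cu = 0.003: ε_t = 0.003 (d − c)/c = 0.003 × (20.6 − 7.595)/7.595 = 0.00514.
Since ε_t ≥ 0.005, the section is tension-controlled.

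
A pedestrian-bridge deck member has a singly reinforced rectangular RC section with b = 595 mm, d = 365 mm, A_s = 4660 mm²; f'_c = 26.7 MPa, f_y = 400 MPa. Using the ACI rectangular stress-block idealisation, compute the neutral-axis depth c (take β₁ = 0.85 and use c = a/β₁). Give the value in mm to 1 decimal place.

T = A_s f_y = 4660 × 400 = 1864000 N = 1864 kN.
Setting C = 0.85 f'_c a b equal to T: a = 1864000/(0.85 × 26.7 × 595) = 138.038 mm.
With β₁ = 0.85, c = a/β₁ = 138.038/0.85 = 162.4 mm.

c ≈ 162.4 mm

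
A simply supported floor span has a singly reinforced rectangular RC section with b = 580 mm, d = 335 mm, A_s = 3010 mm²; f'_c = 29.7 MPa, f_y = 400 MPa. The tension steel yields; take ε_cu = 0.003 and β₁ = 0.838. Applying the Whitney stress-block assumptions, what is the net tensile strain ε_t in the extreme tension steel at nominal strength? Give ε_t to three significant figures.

ε_t ≈ 0.00724

a = A_s f_y/(0.85 f'_c b) = 82.23 mm.
β₁ = 0.838, so c = a/β₁ = 82.23/0.838 = 98.13 mm.
From the linear strain diagram with ε_cu = 0.003: ε_t = 0.003 (d − c)/c = 0.003 × (335 − 98.13)/98.13 = 0.00724.
Since ε_t ≥ 0.005, the section is tension-controlled.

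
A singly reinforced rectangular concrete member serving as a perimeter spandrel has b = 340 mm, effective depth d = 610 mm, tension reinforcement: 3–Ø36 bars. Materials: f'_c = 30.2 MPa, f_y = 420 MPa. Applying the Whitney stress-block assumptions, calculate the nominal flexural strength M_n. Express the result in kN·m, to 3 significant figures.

A_s = 3 × 1018 = 3054 mm².
T = A_s f_y = 3054 × 420 = 1282680 N = 1282.68 kN.
From C = T: a = T/(0.85 f'_c b) = 1282680/(0.85 × 30.2 × 340) = 146.96 mm.
M_n = T(d − a/2) = 1282.68 kN × (610 − 73.48) mm = 688.18 kN·m.

M_n ≈ 688 kN·m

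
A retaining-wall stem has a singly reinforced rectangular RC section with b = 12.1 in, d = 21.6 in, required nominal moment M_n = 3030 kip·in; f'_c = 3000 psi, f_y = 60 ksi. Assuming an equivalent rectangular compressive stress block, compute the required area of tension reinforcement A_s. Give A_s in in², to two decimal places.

From M_n = 0.85 f'_c a b (d − a/2):
a = d − √(d² − 2M_n/(0.85 f'_c b)) = 21.6 − √(21.6² − 2 × 3030/(0.85 × 3 × 12.1)) = 5.164 in.
A_s = 0.85 f'_c a b / f_y = 0.85 × 3 × 5.164 × 12.1 / 60 = 2.656 in².

A_s ≈ 2.66 in²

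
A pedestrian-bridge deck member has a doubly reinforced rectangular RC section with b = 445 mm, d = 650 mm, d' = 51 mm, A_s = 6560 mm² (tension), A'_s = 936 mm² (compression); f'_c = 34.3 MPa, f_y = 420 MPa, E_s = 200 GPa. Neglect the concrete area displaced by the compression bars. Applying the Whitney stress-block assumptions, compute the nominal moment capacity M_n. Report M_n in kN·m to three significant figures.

Assume both tension and compression steel yield.
Net tension couple steel: A_s − A'_s = 5624 mm².
a = (A_s − A'_s) f_y / (0.85 f'_c b) = 2362080/(0.85 × 34.3 × 445) = 182.06 mm.
c = a/β₁ = 182.06/0.805 = 226.16 mm; ε'_s = 0.003(c − d')/c = 0.0023 ≥ f_y/E_s = 0.0021, so compression steel does yield.
M_n = (A_s − A'_s) f_y (d − a/2) + A'_s f_y (d − d') = [2362080 × (650 − 91.03) + 393120 × (650 − 51)] × 10⁻⁶ = 1320.33 + 235.48 = 1555.81 kN·m.

M_n ≈ 1560 kN·m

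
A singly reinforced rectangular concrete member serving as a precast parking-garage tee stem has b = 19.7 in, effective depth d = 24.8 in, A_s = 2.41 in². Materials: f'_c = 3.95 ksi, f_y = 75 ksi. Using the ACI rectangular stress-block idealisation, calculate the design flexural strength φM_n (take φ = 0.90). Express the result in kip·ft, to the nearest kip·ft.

T = A_s f_y = 2.41 × 75 = 180.75 kips.
a = T/(0.85 f'_c b) = 180.75/(0.85 × 3.95 × 19.7) = 2.733 in.
M_n = T(d − a/2) = 180.75 × (24.8 − 1.3665) = 4235.6 kip·in = 4235.6/12 = 352.97 kip·ft.
φM_n = 0.90 × 352.97 = 317.67 kip·ft.

φM_n ≈ 318 kip·ft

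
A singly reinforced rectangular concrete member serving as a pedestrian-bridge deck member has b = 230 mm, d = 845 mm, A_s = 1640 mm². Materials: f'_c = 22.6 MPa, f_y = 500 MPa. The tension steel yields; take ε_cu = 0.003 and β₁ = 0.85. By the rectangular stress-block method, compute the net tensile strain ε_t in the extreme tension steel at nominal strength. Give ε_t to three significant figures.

a = A_s f_y/(0.85 f'_c b) = 185.59 mm.
β₁ = 0.85, so c = a/β₁ = 185.59/0.85 = 218.34 mm.
From the linear strain diagram with ε_cu = 0.003: ε_t = 0.003 (d − c)/c = 0.003 × (845 − 218.34)/218.34 = 0.00861.
Since ε_t ≥ 0.005, the section is tension-controlled.

ε_t ≈ 0.00861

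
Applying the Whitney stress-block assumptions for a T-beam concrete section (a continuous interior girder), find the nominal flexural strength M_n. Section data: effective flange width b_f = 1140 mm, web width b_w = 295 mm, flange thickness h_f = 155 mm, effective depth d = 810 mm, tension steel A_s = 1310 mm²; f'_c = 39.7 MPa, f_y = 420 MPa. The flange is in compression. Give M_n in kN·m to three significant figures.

M_n ≈ 442 kN·m

Tension: T = A_s f_y = 1310 × 420 = 550200 N.
Try a within the flange: a = T/(0.85 f'_c b_f) = 550200/(0.85 × 39.7 × 1140) = 14.30 mm.
Since a = 14.30 ≤ h_f = 155 mm, the stress block lies entirely in the flange; analyse as a rectangular beam of width b_f.
M_n = T(d − a/2) = 550200 × (810 − 7.15) = 441.73 × 10⁶ N·mm.
M_n = 441.73 kN·m.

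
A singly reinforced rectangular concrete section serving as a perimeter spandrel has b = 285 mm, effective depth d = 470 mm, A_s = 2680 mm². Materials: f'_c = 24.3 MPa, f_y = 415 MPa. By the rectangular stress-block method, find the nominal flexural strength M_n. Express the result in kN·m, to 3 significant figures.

T = A_s f_y = 2680 × 415 = 1112200 N = 1112.2 kN.
From C = T: a = T/(0.85 f'_c b) = 1112200/(0.85 × 24.3 × 285) = 188.94 mm.
M_n = T(d − a/2) = 1112.2 kN × (470 − 94.47) mm = 417.66 kN·m.

M_n ≈ 418 kN·m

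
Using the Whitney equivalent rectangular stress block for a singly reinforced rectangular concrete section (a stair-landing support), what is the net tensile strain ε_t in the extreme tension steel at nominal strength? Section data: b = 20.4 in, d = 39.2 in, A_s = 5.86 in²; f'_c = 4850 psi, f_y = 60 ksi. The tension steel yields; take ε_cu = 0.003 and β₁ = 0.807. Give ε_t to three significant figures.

ε_t ≈ 0.0197

a = A_s f_y/(0.85 f'_c b) = 4.181 in.
β₁ = 0.807, so c = a/β₁ = 4.181/0.807 = 5.181 in.
From the linear strain diagram with ε_cu = 0.003: ε_t = 0.003 (d − c)/c = 0.003 × (39.2 − 5.181)/5.181 = 0.0197.
Since ε_t ≥ 0.005, the section is tension-controlled.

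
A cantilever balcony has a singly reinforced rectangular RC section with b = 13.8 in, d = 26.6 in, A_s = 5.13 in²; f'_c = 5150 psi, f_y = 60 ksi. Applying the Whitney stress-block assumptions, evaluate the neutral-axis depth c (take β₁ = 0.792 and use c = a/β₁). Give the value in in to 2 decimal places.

T = A_s f_y = 5.13 × 60 = 307.8 kips.
a = T/(0.85 f'_c b) = 307.8/(0.85 × 5.15 × 13.8) = 5.0952 in.
With β₁ = 0.792, c = a/β₁ = 5.0952/0.792 = 6.43 in.

c ≈ 6.43 in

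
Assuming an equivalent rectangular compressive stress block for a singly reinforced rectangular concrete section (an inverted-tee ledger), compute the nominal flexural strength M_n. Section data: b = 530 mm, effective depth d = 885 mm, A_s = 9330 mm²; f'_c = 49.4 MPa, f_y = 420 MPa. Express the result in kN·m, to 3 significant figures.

T = A_s f_y = 9330 × 420 = 3918600 N = 3918.6 kN.
From C = T: a = T/(0.85 f'_c b) = 3918600/(0.85 × 49.4 × 530) = 176.08 mm.
M_n = T(d − a/2) = 3918.6 kN × (885 − 88.04) mm = 3122.97 kN·m.

M_n ≈ 3120 kN·m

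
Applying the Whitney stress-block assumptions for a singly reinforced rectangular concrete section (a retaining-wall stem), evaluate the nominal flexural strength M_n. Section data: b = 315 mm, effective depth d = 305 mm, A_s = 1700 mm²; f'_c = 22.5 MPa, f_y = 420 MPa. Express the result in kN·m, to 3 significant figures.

M_n ≈ 175 kN·m

T = A_s f_y = 1700 × 420 = 714000 N = 714 kN.
From C = T: a = T/(0.85 f'_c b) = 714000/(0.85 × 22.5 × 315) = 118.52 mm.
M_n = T(d − a/2) = 714 kN × (305 − 59.26) mm = 175.46 kN·m.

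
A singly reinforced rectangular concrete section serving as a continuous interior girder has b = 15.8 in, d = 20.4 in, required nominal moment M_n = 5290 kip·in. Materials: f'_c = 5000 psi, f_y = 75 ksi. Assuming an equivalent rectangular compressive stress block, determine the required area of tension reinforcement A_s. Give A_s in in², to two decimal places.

From M_n = 0.85 f'_c a b (d − a/2):
a = d − √(d² − 2M_n/(0.85 f'_c b)) = 20.4 − √(20.4² − 2 × 5290/(0.85 × 5 × 15.8)) = 4.319 in.
A_s = 0.85 f'_c a b / f_y = 0.85 × 5 × 4.319 × 15.8 / 75 = 3.867 in².

A_s ≈ 3.87 in²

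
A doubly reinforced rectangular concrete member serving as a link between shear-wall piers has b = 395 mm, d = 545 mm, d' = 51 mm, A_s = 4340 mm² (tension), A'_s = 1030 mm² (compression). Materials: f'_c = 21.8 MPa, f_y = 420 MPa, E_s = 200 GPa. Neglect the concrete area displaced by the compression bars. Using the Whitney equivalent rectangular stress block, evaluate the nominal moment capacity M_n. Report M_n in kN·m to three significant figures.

M_n ≈ 839 kN·m

Assume both tension and compression steel yield.
Net tension couple steel: A_s − A'_s = 3310 mm².
a = (A_s − A'_s) f_y / (0.85 f'_c b) = 1390200/(0.85 × 21.8 × 395) = 189.93 mm.
c = a/β₁ = 189.93/0.85 = 223.45 mm; ε'_s = 0.003(c − d')/c = 0.0023 ≥ f_y/E_s = 0.0021, so compression steel does yield.
M_n = (A_s − A'_s) f_y (d − a/2) + A'_s f_y (d − d') = [1390200 × (545 − 94.965) + 432600 × (545 − 51)] × 10⁻⁶ = 625.64 + 213.70 = 839.34 kN·m.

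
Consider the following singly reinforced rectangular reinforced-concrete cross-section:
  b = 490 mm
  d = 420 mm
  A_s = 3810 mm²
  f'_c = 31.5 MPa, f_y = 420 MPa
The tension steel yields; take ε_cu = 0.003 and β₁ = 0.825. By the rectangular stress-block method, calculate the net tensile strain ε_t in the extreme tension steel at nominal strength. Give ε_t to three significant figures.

ε_t ≈ 0.00552

a = A_s f_y/(0.85 f'_c b) = 121.97 mm.
β₁ = 0.825, so c = a/β₁ = 121.97/0.825 = 147.84 mm.
From the linear strain diagram with ε_cu = 0.003: ε_t = 0.003 (d − c)/c = 0.003 × (420 − 147.84)/147.84 = 0.00552.
Since ε_t ≥ 0.005, the section is tension-controlled.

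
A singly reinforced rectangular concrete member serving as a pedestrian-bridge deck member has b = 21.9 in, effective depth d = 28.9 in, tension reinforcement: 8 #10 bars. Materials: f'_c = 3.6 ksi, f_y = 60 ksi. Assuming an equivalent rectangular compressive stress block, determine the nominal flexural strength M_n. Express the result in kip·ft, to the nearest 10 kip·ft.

M_n ≈ 1240 kip·ft

A_s = 8 × 1.27 = 10.16 in².
T = A_s f_y = 10.16 × 60 = 609.6 kips.
a = T/(0.85 f'_c b) = 609.6/(0.85 × 3.6 × 21.9) = 9.097 in.
M_n = T(d − a/2) = 609.6 × (28.9 − 4.5485) = 14844.7 kip·in = 14844.7/12 = 1237.06 kip·ft.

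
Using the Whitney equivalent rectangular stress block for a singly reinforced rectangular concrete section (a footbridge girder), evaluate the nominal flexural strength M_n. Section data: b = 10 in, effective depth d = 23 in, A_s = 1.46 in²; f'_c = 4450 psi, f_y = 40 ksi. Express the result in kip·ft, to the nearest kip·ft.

M_n ≈ 108 kip·ft

T = A_s f_y = 1.46 × 40 = 58.4 kips.
a = T/(0.85 f'_c b) = 58.4/(0.85 × 4.45 × 10) = 1.544 in.
M_n = T(d − a/2) = 58.4 × (23 − 0.772) = 1298.1 kip·in = 1298.1/12 = 108.18 kip·ft.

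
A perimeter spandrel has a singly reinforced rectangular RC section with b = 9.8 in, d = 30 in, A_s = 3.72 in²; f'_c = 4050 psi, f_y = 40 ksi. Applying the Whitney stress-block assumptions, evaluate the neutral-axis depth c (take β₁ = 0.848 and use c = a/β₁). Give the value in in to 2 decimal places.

c ≈ 5.20 in

T = A_s f_y = 3.72 × 40 = 148.8 kips.
a = T/(0.85 f'_c b) = 148.8/(0.85 × 4.05 × 9.8) = 4.4107 in.
With β₁ = 0.848, c = a/β₁ = 4.4107/0.848 = 5.20 in.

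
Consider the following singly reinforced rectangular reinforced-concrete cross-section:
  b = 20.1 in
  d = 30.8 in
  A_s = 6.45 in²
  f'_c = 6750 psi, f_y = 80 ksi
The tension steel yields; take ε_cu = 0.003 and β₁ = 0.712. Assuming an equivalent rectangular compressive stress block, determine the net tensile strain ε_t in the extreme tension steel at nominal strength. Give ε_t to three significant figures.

a = A_s f_y/(0.85 f'_c b) = 4.474 in.
β₁ = 0.712, so c = a/β₁ = 4.474/0.712 = 6.284 in.
From the linear strain diagram with ε_cu = 0.003: ε_t = 0.003 (d − c)/c = 0.003 × (30.8 − 6.284)/6.284 = 0.0117.
Since ε_t ≥ 0.005, the section is tension-controlled.

ε_t ≈ 0.0117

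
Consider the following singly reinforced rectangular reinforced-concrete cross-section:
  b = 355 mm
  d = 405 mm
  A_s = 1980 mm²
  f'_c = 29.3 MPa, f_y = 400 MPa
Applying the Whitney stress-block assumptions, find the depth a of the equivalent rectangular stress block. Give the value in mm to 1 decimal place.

T = A_s f_y = 1980 × 400 = 792000 N = 792 kN.
Setting C = 0.85 f'_c a b equal to T: a = 792000/(0.85 × 29.3 × 355) = 89.6 mm.

a ≈ 89.6 mm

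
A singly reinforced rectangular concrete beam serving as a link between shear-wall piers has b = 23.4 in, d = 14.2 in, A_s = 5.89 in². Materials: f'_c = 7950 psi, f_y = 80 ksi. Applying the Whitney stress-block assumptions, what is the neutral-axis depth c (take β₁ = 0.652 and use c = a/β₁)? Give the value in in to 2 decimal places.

T = A_s f_y = 5.89 × 80 = 471.2 kips.
a = T/(0.85 f'_c b) = 471.2/(0.85 × 7.95 × 23.4) = 2.9799 in.
With β₁ = 0.652, c = a/β₁ = 2.9799/0.652 = 4.57 in.

c ≈ 4.57 in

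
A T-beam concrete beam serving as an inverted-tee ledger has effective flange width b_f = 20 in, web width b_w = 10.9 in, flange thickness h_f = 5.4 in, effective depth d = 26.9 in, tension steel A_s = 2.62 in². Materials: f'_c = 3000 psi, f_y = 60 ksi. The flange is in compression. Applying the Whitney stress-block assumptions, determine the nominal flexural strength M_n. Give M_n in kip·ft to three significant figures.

M_n ≈ 332 kip·ft

Tension: T = A_s f_y = 2.62 × 60 = 157.2 kips.
Try a within the flange: a = T/(0.85 f'_c b_f) = 157.2/(0.85 × 3 × 20) = 3.082 in.
Since a = 3.082 ≤ h_f = 5.4 in, the stress block lies entirely in the flange; analyse as a rectangular beam of width b_f.
M_n = T(d − a/2) = 157.2 × (26.9 − 1.541) = 3986.4 kip·in.
M_n = 3986.4/12 = 332.20 kip·ft.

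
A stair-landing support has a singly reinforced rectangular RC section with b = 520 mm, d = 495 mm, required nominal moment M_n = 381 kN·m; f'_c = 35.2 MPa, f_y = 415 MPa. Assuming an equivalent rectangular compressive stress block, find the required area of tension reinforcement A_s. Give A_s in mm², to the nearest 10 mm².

With M_n = 0.85 f'_c a b (d − a/2), solve the quadratic for a:
a = d − √(d² − 2M_n/(0.85 f'_c b)) = 495 − √(495² − 2 × 381×10⁶/(0.85 × 35.2 × 520)) = 52.23 mm.
A_s = 0.85 f'_c a b / f_y = 0.85 × 35.2 × 52.23 × 520 / 415 = 1958.1 mm².

A_s ≈ 1960 mm²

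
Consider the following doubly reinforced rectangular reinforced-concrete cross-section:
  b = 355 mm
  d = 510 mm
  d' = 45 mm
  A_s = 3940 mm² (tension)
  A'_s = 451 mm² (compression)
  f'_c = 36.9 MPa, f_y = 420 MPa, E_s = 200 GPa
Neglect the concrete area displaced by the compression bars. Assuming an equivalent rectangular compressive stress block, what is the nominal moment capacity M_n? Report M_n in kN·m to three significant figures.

M_n ≈ 739 kN·m

Assume both tension and compression steel yield.
Net tension couple steel: A_s − A'_s = 3489 mm².
a = (A_s − A'_s) f_y / (0.85 f'_c b) = 1465380/(0.85 × 36.9 × 355) = 131.61 mm.
c = a/β₁ = 131.61/0.786 = 167.44 mm; ε'_s = 0.003(c − d')/c = 0.0022 ≥ f_y/E_s = 0.0021, so compression steel does yield.
M_n = (A_s − A'_s) f_y (d − a/2) + A'_s f_y (d − d') = [1465380 × (510 − 65.805) + 189420 × (510 − 45)] × 10⁻⁶ = 650.91 + 88.08 = 738.99 kN·m.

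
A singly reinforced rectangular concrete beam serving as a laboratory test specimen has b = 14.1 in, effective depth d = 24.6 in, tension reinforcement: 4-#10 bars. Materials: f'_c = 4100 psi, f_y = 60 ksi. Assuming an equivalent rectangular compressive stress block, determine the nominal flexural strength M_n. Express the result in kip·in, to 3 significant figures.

M_n ≈ 6550 kip·in

A_s = 4 × 1.27 = 5.08 in².
T = A_s f_y = 5.08 × 60 = 304.8 kips.
a = T/(0.85 f'_c b) = 304.8/(0.85 × 4.1 × 14.1) = 6.203 in.
M_n = T(d − a/2) = 304.8 × (24.6 − 3.1015) = 6552.7 kip·in.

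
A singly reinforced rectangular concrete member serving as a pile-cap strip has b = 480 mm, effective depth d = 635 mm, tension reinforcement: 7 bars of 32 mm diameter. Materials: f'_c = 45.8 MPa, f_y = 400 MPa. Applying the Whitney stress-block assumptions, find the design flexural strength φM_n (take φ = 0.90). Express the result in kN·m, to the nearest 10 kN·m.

A_s = 7 × 804 = 5628 mm².
T = A_s f_y = 5628 × 400 = 2251200 N = 2251.2 kN.
From C = T: a = T/(0.85 f'_c b) = 2251200/(0.85 × 45.8 × 480) = 120.47 mm.
M_n = T(d − a/2) = 2251.2 kN × (635 − 60.235) mm = 1293.91 kN·m.
φM_n = 0.90 × 1293.91 = 1164.52 kN·m.

φM_n ≈ 1160 kN·m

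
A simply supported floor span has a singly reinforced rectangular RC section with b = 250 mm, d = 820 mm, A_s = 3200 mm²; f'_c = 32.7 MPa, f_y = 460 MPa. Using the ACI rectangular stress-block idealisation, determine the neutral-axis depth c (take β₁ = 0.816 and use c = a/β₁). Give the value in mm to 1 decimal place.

c ≈ 259.6 mm

T = A_s f_y = 3200 × 460 = 1472000 N = 1472 kN.
Setting C = 0.85 f'_c a b equal to T: a = 1472000/(0.85 × 32.7 × 250) = 211.837 mm.
With β₁ = 0.816, c = a/β₁ = 211.837/0.816 = 259.6 mm.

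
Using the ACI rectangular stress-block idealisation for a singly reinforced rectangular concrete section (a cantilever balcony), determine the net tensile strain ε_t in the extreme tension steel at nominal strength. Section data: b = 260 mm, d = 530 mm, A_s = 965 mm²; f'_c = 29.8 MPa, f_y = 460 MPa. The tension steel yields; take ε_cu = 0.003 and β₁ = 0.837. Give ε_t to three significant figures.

ε_t ≈ 0.0167

a = A_s f_y/(0.85 f'_c b) = 67.40 mm.
β₁ = 0.837, so c = a/β₁ = 67.40/0.837 = 80.53 mm.
From the linear strain diagram with ε_cu = 0.003: ε_t = 0.003 (d − c)/c = 0.003 × (530 − 80.53)/80.53 = 0.0167.
Since ε_t ≥ 0.005, the section is tension-controlled.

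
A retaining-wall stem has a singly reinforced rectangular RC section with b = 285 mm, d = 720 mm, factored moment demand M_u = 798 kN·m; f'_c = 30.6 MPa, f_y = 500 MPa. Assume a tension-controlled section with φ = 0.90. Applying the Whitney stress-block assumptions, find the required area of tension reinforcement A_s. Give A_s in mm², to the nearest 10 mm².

A_s ≈ 2840 mm²

M_n = M_u/φ = 798/0.90 = 886.667 kN·m.
With M_n = 0.85 f'_c a b (d − a/2), solve the quadratic for a:
a = d − √(d² − 2M_n/(0.85 f'_c b)) = 720 − √(720² − 2 × 886.667×10⁶/(0.85 × 30.6 × 285)) = 191.63 mm.
A_s = 0.85 f'_c a b / f_y = 0.85 × 30.6 × 191.63 × 285 / 500 = 2841.0 mm².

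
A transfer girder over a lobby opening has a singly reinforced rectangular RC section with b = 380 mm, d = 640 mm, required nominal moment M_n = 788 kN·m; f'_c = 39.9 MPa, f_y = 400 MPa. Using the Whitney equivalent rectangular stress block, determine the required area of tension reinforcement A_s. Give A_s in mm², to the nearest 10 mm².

With M_n = 0.85 f'_c a b (d − a/2), solve the quadratic for a:
a = d − √(d² − 2M_n/(0.85 f'_c b)) = 640 − √(640² − 2 × 788×10⁶/(0.85 × 39.9 × 380)) = 103.98 mm.
A_s = 0.85 f'_c a b / f_y = 0.85 × 39.9 × 103.98 × 380 / 400 = 3350.2 mm².

A_s ≈ 3350 mm²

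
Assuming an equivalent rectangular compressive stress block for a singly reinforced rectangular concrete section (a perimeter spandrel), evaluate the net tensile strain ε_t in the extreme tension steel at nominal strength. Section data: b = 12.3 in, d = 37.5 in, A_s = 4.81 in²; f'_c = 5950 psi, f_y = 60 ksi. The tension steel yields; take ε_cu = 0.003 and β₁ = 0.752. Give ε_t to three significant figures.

a = A_s f_y/(0.85 f'_c b) = 4.639 in.
β₁ = 0.752, so c = a/β₁ = 4.639/0.752 = 6.169 in.
From the linear strain diagram with ε_cu = 0.003: ε_t = 0.003 (d − c)/c = 0.003 × (37.5 − 6.169)/6.169 = 0.0152.
Since ε_t ≥ 0.005, the section is tension-controlled.

ε_t ≈ 0.0152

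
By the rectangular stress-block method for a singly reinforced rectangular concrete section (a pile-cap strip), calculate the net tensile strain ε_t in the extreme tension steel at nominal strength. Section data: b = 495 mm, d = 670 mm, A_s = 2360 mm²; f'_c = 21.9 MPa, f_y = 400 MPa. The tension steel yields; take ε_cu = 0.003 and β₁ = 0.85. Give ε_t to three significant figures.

a = A_s f_y/(0.85 f'_c b) = 102.45 mm.
β₁ = 0.85, so c = a/β₁ = 102.45/0.85 = 120.53 mm.
From the linear strain diagram with ε_cu = 0.003: ε_t = 0.003 (d − c)/c = 0.003 × (670 − 120.53)/120.53 = 0.0137.
Since ε_t ≥ 0.005, the section is tension-controlled.

ε_t ≈ 0.0137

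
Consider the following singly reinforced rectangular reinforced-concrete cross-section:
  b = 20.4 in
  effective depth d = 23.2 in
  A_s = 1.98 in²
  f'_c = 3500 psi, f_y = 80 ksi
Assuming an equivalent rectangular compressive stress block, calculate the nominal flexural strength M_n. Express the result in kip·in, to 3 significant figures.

T = A_s f_y = 1.98 × 80 = 158.4 kips.
a = T/(0.85 f'_c b) = 158.4/(0.85 × 3.5 × 20.4) = 2.610 in.
M_n = T(d − a/2) = 158.4 × (23.2 − 1.305) = 3468.2 kip·in.

M_n ≈ 3470 kip·in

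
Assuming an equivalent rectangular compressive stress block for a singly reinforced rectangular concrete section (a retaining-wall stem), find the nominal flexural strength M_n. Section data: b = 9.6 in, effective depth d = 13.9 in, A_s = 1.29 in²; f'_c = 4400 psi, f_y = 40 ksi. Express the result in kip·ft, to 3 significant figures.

M_n ≈ 56.7 kip·ft

T = A_s f_y = 1.29 × 40 = 51.6 kips.
a = T/(0.85 f'_c b) = 51.6/(0.85 × 4.4 × 9.6) = 1.437 in.
M_n = T(d − a/2) = 51.6 × (13.9 − 0.7185) = 680.2 kip·in = 680.2/12 = 56.68 kip·ft.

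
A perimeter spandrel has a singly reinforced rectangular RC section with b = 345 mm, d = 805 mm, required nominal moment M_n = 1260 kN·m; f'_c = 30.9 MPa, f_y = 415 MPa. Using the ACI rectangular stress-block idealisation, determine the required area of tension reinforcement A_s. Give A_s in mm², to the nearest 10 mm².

With M_n = 0.85 f'_c a b (d − a/2), solve the quadratic for a:
a = d − √(d² − 2M_n/(0.85 f'_c b)) = 805 − √(805² − 2 × 1260×10⁶/(0.85 × 30.9 × 345)) = 196.79 mm.
A_s = 0.85 f'_c a b / f_y = 0.85 × 30.9 × 196.79 × 345 / 415 = 4296.9 mm².

A_s ≈ 4300 mm²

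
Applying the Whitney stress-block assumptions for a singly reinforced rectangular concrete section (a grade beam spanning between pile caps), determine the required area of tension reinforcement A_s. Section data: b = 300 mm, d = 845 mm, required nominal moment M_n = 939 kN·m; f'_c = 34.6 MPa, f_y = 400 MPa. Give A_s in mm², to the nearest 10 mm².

A_s ≈ 3020 mm²

With M_n = 0.85 f'_c a b (d − a/2), solve the quadratic for a:
a = d − √(d² − 2M_n/(0.85 f'_c b)) = 845 − √(845² − 2 × 939×10⁶/(0.85 × 34.6 × 300)) = 137.06 mm.
A_s = 0.85 f'_c a b / f_y = 0.85 × 34.6 × 137.06 × 300 / 400 = 3023.2 mm².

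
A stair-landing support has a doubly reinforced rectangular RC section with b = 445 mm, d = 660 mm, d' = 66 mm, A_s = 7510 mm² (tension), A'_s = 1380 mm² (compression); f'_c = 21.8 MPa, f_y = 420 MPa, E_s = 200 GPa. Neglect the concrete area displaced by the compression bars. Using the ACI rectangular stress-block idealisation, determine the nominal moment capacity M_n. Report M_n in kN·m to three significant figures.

Assume both tension and compression steel yield.
Net tension couple steel: A_s − A'_s = 6130 mm².
a = (A_s − A'_s) f_y / (0.85 f'_c b) = 2574600/(0.85 × 21.8 × 445) = 312.23 mm.
c = a/β₁ = 312.23/0.85 = 367.33 mm; ε'_s = 0.003(c − d')/c = 0.0025 ≥ f_y/E_s = 0.0021, so compression steel does yield.
M_n = (A_s − A'_s) f_y (d − a/2) + A'_s f_y (d − d') = [2574600 × (660 − 156.115) + 579600 × (660 − 66)] × 10⁻⁶ = 1297.30 + 344.28 = 1641.58 kN·m.

M_n ≈ 1640 kN·m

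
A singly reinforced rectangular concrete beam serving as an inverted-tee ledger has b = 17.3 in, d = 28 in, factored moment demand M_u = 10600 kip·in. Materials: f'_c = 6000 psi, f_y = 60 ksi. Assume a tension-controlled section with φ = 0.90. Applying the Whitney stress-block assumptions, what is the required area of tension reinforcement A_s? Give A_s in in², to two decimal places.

A_s ≈ 7.74 in²

M_n = M_u/φ = 10600/0.90 = 11777.8 kip·in.
From M_n = 0.85 f'_c a b (d − a/2):
a = d − √(d² − 2M_n/(0.85 f'_c b)) = 28 − √(28² − 2 × 11777.8/(0.85 × 6 × 17.3)) = 5.262 in.
A_s = 0.85 f'_c a b / f_y = 0.85 × 6 × 5.262 × 17.3 / 60 = 7.738 in².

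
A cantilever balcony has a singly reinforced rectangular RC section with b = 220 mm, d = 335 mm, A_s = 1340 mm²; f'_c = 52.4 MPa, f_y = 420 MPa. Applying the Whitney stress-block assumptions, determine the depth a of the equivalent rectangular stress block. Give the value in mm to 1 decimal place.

a ≈ 57.4 mm

T = A_s f_y = 1340 × 420 = 562800 N = 562.8 kN.
Setting C = 0.85 f'_c a b equal to T: a = 562800/(0.85 × 52.4 × 220) = 57.4 mm.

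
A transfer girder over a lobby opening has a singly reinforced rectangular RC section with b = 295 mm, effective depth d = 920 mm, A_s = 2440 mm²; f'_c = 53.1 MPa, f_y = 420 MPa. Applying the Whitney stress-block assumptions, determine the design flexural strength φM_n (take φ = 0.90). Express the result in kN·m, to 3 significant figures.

T = A_s f_y = 2440 × 420 = 1024800 N = 1024.8 kN.
From C = T: a = T/(0.85 f'_c b) = 1024800/(0.85 × 53.1 × 295) = 76.97 mm.
M_n = T(d − a/2) = 1024.8 kN × (920 − 38.485) mm = 903.38 kN·m.
φM_n = 0.90 × 903.38 = 813.04 kN·m.

φM_n ≈ 813 kN·m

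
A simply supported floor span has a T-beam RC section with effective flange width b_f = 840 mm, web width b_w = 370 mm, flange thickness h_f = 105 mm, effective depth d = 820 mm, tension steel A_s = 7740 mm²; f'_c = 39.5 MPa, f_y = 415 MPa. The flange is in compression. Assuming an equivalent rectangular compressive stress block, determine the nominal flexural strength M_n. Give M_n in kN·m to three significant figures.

M_n ≈ 2450 kN·m

Tension: T = A_s f_y = 7740 × 415 = 3212100 N.
Try a within the flange: a = T/(0.85 f'_c b_f) = 3212100/(0.85 × 39.5 × 840) = 113.89 mm.
a = 113.89 > h_f = 105 mm: the block extends into the web. Split into flange-overhang and web parts.
C_f = 0.85 f'_c (b_f − b_w) h_f = 0.85 × 39.5 × (840 − 370) × 105 = 1656926 N.
Remaining web compression depth: a_w = (T − C_f)/(0.85 f'_c b_w) = (3212100 − 1656926)/(0.85 × 39.5 × 370) = 125.19 mm.
M_n = C_f(d − h_f/2) + (T − C_f)(d − a_w/2) = 1656926 × (820 − 52.5) + 1555174 × (820 − 62.595) = 1271.69 + 1177.90 = 2449.59 × 10⁶ N·mm.
M_n = 2449.59 kN·m.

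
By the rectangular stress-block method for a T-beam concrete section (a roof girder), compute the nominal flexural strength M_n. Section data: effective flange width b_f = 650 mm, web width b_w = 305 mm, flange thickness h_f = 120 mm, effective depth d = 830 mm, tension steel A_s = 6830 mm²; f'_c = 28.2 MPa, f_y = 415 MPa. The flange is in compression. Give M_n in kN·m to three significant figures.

Tension: T = A_s f_y = 6830 × 415 = 2834450 N.
Try a within the flange: a = T/(0.85 f'_c b_f) = 2834450/(0.85 × 28.2 × 650) = 181.92 mm.
a = 181.92 > h_f = 120 mm: the block extends into the web. Split into flange-overhang and web parts.
C_f = 0.85 f'_c (b_f − b_w) h_f = 0.85 × 28.2 × (650 − 305) × 120 = 992358 N.
Remaining web compression depth: a_w = (T − C_f)/(0.85 f'_c b_w) = (2834450 − 992358)/(0.85 × 28.2 × 305) = 251.97 mm.
M_n = C_f(d − h_f/2) + (T − C_f)(d − a_w/2) = 992358 × (830 − 60) + 1842092 × (830 − 125.985) = 764.12 + 1296.86 = 2060.98 × 10⁶ N·mm.
M_n = 2060.98 kN·m.

M_n ≈ 2060 kN·m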